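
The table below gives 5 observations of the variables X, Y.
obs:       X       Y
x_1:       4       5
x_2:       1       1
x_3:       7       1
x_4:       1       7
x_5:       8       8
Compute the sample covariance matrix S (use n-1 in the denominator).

Step 1 — column means:
  mean(X) = (4 + 1 + 7 + 1 + 8) / 5 = 21/5 = 4.2
  mean(Y) = (5 + 1 + 1 + 7 + 8) / 5 = 22/5 = 4.4

Step 2 — sample covariance S[i,j] = (1/(n-1)) · Σ_k (x_{k,i} - mean_i) · (x_{k,j} - mean_j), with n-1 = 4.
  S[X,X] = ((-0.2)·(-0.2) + (-3.2)·(-3.2) + (2.8)·(2.8) + (-3.2)·(-3.2) + (3.8)·(3.8)) / 4 = 42.8/4 = 10.7
  S[X,Y] = ((-0.2)·(0.6) + (-3.2)·(-3.4) + (2.8)·(-3.4) + (-3.2)·(2.6) + (3.8)·(3.6)) / 4 = 6.6/4 = 1.65
  S[Y,Y] = ((0.6)·(0.6) + (-3.4)·(-3.4) + (-3.4)·(-3.4) + (2.6)·(2.6) + (3.6)·(3.6)) / 4 = 43.2/4 = 10.8

S is symmetric (S[j,i] = S[i,j]). Assembling:

S = [[10.7, 1.65],
 [1.65, 10.8]]


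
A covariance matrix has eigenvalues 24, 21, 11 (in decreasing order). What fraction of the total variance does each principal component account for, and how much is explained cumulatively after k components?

Step 1 — total variance = trace(Sigma) = Σ λ_i = 24 + 21 + 11 = 56.

Step 2 — fraction explained by component i = λ_i / Σ λ:
  PC1: 24/56 = 0.4286
  PC2: 21/56 = 0.375
  PC3: 11/56 = 0.1964

Step 3 — cumulative fraction after k components = (λ_1 + ... + λ_k) / Σ λ:
  k = 1: 24/56 = 0.4286
  k = 2: (24 + 21)/56 = 45/56 = 0.8036
  k = 3: (24 + 21 + 11)/56 = 56/56 = 1

Summary (fraction, with percent):

explained: PC1 0.4286 (42.86%), PC2 0.375 (37.5%), PC3 0.1964 (19.64%);  cumulative: 0.4286, 0.8036, 1


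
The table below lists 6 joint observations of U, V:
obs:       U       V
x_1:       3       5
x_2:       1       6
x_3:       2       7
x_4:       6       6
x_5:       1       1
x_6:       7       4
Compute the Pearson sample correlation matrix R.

Step 1 — column means:
  mean(U) = (3 + 1 + 2 + 6 + 1 + 7) / 6 = 20/6 = 3.3333
  mean(V) = (5 + 6 + 7 + 6 + 1 + 4) / 6 = 29/6 = 4.8333

Step 2 — sample variances and covariances s[i,j] = (1/(n-1)) · Σ_k (x_{k,i} - mean_i) · (x_{k,j} - mean_j), with n-1 = 5:
  s[U,U] = ((-0.3333)·(-0.3333) + (-2.3333)·(-2.3333) + (-1.3333)·(-1.3333) + (2.6667)·(2.6667) + (-2.3333)·(-2.3333) + (3.6667)·(3.6667)) / 5 = 33.3333/5 = 6.6667
  s[U,V] = ((-0.3333)·(0.1667) + (-2.3333)·(1.1667) + (-1.3333)·(2.1667) + (2.6667)·(1.1667) + (-2.3333)·(-3.8333) + (3.6667)·(-0.8333)) / 5 = 3.3333/5 = 0.6667
  s[V,V] = ((0.1667)·(0.1667) + (1.1667)·(1.1667) + (2.1667)·(2.1667) + (1.1667)·(1.1667) + (-3.8333)·(-3.8333) + (-0.8333)·(-0.8333)) / 5 = 22.8333/5 = 4.5667
  Sample standard deviations s_i = √(s[i,i]):
  s(U) = √(6.6667) = 2.582
  s(V) = √(4.5667) = 2.137

Step 3 — r_{ij} = s_{ij} / (s_i · s_j):
  r[U,U] = 1 (diagonal).
  r[U,V] = 0.6667 / (2.582 · 2.137) = 0.6667 / 5.5176 = 0.1208
  r[V,V] = 1 (diagonal).

R is symmetric with unit diagonal. Assembling:

R = [[1, 0.1208],
 [0.1208, 1]]


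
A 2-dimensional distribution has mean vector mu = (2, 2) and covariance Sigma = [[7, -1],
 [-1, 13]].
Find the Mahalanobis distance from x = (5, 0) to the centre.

Step 1 — centre the observation: (x - mu) = (3, -2).

Step 2 — invert Sigma. det(Sigma) = 7·13 - (-1)² = 90.
  Sigma^{-1} = (1/det) · [[d, -b], [-b, a]] = [[0.1444, 0.0111],
 [0.0111, 0.0778]].

Step 3 — form the quadratic (x - mu)^T · Sigma^{-1} · (x - mu):
  Sigma^{-1} · (x - mu) = (0.4111, -0.1222).
  (x - mu)^T · [Sigma^{-1} · (x - mu)] = (3)·(0.4111) + (-2)·(-0.1222) = 1.4778.

Step 4 — take square root: d = √(1.4778) ≈ 1.2156.

d(x, mu) = √(1.4778) ≈ 1.2156


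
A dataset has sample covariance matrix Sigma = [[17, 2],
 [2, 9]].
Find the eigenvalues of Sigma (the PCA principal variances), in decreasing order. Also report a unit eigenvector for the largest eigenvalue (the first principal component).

Step 1 — characteristic polynomial of 2×2 Sigma:
  det(Sigma - λI) = λ² - trace · λ + det = 0.
  trace = 17 + 9 = 26, det = 17·9 - (2)² = 149.
Step 2 — discriminant:
  Δ = trace² - 4·det = 676 - 596 = 80.
Step 3 — eigenvalues:
  λ = (trace ± √Δ)/2 = (26 ± 8.9443)/2,
  λ_1 = 17.4721,  λ_2 = 8.5279.

Step 4 — unit eigenvector for λ_1: solve (Sigma - λ_1 I)v = 0. First row:
  (17 - 17.4721)·v_x + (2)·v_y = 0, i.e. (-0.4721)·v_x + (2)·v_y = 0,
  so v ∝ (b, λ_1 - a) = (2, 0.4721) = u.
  ||u|| = √((2)² + (0.4721)²) = √(4.2229) ≈ 2.055,
  v_1 = u/||u|| ≈ (0.9732, 0.2298) (||v_1|| = 1).

λ_1 = 17.4721,  λ_2 = 8.5279;  v_1 ≈ (0.9732, 0.2298)


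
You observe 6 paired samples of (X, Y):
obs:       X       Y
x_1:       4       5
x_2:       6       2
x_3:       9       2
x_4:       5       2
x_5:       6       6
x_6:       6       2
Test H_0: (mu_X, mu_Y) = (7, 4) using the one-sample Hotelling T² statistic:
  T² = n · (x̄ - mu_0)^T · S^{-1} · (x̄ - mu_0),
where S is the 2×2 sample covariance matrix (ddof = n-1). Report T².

Step 1 — sample mean vector:
  mean(X) = (4 + 6 + 9 + 5 + 6 + 6) / 6 = 36/6 = 6
  mean(Y) = (5 + 2 + 2 + 2 + 6 + 2) / 6 = 19/6 = 3.1667
  x̄ = (6, 3.1667),  deviation x̄ - mu_0 = (6, 3.1667) - (7, 4) = (-1, -0.8333).

Step 2 — sample covariance matrix, S[i,j] = (1/(n-1)) · Σ_k (x_{k,i} - mean_i) · (x_{k,j} - mean_j), divisor n-1 = 5:
  S[X,X] = ((-2)·(-2) + (0)·(0) + (3)·(3) + (-1)·(-1) + (0)·(0) + (0)·(0)) / 5 = 14/5 = 2.8
  S[X,Y] = ((-2)·(1.8333) + (0)·(-1.1667) + (3)·(-1.1667) + (-1)·(-1.1667) + (0)·(2.8333) + (0)·(-1.1667)) / 5 = -6/5 = -1.2
  S[Y,Y] = ((1.8333)·(1.8333) + (-1.1667)·(-1.1667) + (-1.1667)·(-1.1667) + (-1.1667)·(-1.1667) + (2.8333)·(2.8333) + (-1.1667)·(-1.1667)) / 5 = 16.8333/5 = 3.3667
  S = [[2.8, -1.2],
 [-1.2, 3.3667]].

Step 3 — invert S. det(S) = 2.8·3.3667 - (-1.2)² = 7.9867.
  S^{-1} = (1/det) · [[d, -b], [-b, a]] = [[0.4215, 0.1503],
 [0.1503, 0.3506]].

Step 4 — quadratic form (x̄ - mu_0)^T · S^{-1} · (x̄ - mu_0):
  S^{-1} · (x̄ - mu_0) = (-0.5467, -0.4424),
  (x̄ - mu_0)^T · [...] = (-1)·(-0.5467) + (-0.8333)·(-0.4424) = 0.9154.

Step 5 — scale by n: T² = 6 · 0.9154 = 5.4925.

T² ≈ 5.4925


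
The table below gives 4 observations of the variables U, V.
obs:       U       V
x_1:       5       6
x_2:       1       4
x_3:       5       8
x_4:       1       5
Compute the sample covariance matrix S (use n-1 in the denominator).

Step 1 — column means:
  mean(U) = (5 + 1 + 5 + 1) / 4 = 12/4 = 3
  mean(V) = (6 + 4 + 8 + 5) / 4 = 23/4 = 5.75

Step 2 — sample covariance S[i,j] = (1/(n-1)) · Σ_k (x_{k,i} - mean_i) · (x_{k,j} - mean_j), with n-1 = 3.
  S[U,U] = ((2)·(2) + (-2)·(-2) + (2)·(2) + (-2)·(-2)) / 3 = 16/3 = 5.3333
  S[U,V] = ((2)·(0.25) + (-2)·(-1.75) + (2)·(2.25) + (-2)·(-0.75)) / 3 = 10/3 = 3.3333
  S[V,V] = ((0.25)·(0.25) + (-1.75)·(-1.75) + (2.25)·(2.25) + (-0.75)·(-0.75)) / 3 = 8.75/3 = 2.9167

S is symmetric (S[j,i] = S[i,j]). Assembling:

S = [[5.3333, 3.3333],
 [3.3333, 2.9167]]


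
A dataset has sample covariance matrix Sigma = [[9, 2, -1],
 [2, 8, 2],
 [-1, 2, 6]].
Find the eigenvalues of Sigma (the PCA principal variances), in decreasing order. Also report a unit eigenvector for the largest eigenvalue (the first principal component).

Step 1 — characteristic polynomial p(λ) = det(λI - Sigma) = λ³ - tr·λ² + c_1·λ - det, where tr = trace, c_1 = sum of the principal 2×2 minors, det = det(Sigma):
  tr = 9 + 8 + 6 = 23,
  c_1 = (9·8 - (2)²) + (9·6 - (-1)²) + (8·6 - (2)²) = 68 + 53 + 44 = 165,
  det = 9·(8·6 - (2)²) - (2)·((2)·6 - (2)·(-1)) + (-1)·((2)·(2) - 8·(-1)) = 9·(44) - (2)·(14) + (-1)·(12) = 356.
  So p(λ) = λ³ - 23λ² + 165λ - 356.
Step 2 — look for an integer root (rational root theorem: any rational root is an integer divisor of 356). Testing λ = 4:
  p(4) = 64 - 368 + 660 - 356 = 0  ✓
  Dividing out (λ - 4): p(λ) = (λ - 4)(λ² - 19λ + 89).
Step 3 — remaining eigenvalues from the quadratic λ² - 19λ + 89 = 0:
  Δ = 19² - 4·89 = 361 - 356 = 5,  λ = (19 ± √5)/2 = (19 ± 2.2361)/2 ≈ 10.618 or 8.382.
  Sorted: λ_1 = 10.618,  λ_2 = 8.382,  λ_3 = 4  (check: sum = 23 = tr ✓).

Step 4 — unit eigenvector for λ_1 ≈ 10.618: v spans the null space of (Sigma - λ_1 I), whose rows are
  r_1 = (-1.618, 2, -1),  r_2 = (2, -2.618, 2),  r_3 = (-1, 2, -4.618).
  v is orthogonal to every row, so take v ∝ r_1 × r_2 = ((2)·(2) - (-1)·(-2.618), (-1)·(2) - (-1.618)·(2), (-1.618)·(-2.618) - (2)·(2)) ≈ (1.382, 1.2361, 0.2361).
  Let u = (1.382, 1.2361, 0.2361).
  ||u|| = √((1.382)² + (1.2361)² + (0.2361)²) = √(3.4934) ≈ 1.8691,  v_1 = u/||u|| ≈ (0.7394, 0.6613, 0.1263) (||v_1|| = 1).

λ_1 = 10.618,  λ_2 = 8.382,  λ_3 = 4;  v_1 ≈ (0.7394, 0.6613, 0.1263)


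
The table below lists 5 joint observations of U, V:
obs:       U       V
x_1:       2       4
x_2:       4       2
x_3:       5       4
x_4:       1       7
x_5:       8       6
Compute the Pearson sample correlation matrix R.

Step 1 — column means:
  mean(U) = (2 + 4 + 5 + 1 + 8) / 5 = 20/5 = 4
  mean(V) = (4 + 2 + 4 + 7 + 6) / 5 = 23/5 = 4.6

Step 2 — sample variances and covariances s[i,j] = (1/(n-1)) · Σ_k (x_{k,i} - mean_i) · (x_{k,j} - mean_j), with n-1 = 4:
  s[U,U] = ((-2)·(-2) + (0)·(0) + (1)·(1) + (-3)·(-3) + (4)·(4)) / 4 = 30/4 = 7.5
  s[U,V] = ((-2)·(-0.6) + (0)·(-2.6) + (1)·(-0.6) + (-3)·(2.4) + (4)·(1.4)) / 4 = -1/4 = -0.25
  s[V,V] = ((-0.6)·(-0.6) + (-2.6)·(-2.6) + (-0.6)·(-0.6) + (2.4)·(2.4) + (1.4)·(1.4)) / 4 = 15.2/4 = 3.8
  Sample standard deviations s_i = √(s[i,i]):
  s(U) = √(7.5) = 2.7386
  s(V) = √(3.8) = 1.9494

Step 3 — r_{ij} = s_{ij} / (s_i · s_j):
  r[U,U] = 1 (diagonal).
  r[U,V] = -0.25 / (2.7386 · 1.9494) = -0.25 / 5.3385 = -0.0468
  r[V,V] = 1 (diagonal).

R is symmetric with unit diagonal. Assembling:

R = [[1, -0.0468],
 [-0.0468, 1]]


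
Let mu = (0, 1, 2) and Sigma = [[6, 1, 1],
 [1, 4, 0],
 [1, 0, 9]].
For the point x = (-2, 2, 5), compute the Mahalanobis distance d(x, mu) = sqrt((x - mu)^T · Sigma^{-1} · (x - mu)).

Step 1 — centre the observation: (x - mu) = (-2, 1, 3).

Step 2 — invert Sigma (cofactor / det for 3×3, or solve directly):
  Sigma^{-1} = [[0.1773, -0.0443, -0.0197],
 [-0.0443, 0.2611, 0.0049],
 [-0.0197, 0.0049, 0.1133]].

Step 3 — form the quadratic (x - mu)^T · Sigma^{-1} · (x - mu):
  Sigma^{-1} · (x - mu) = (-0.4581, 0.3645, 0.3842).
  (x - mu)^T · [Sigma^{-1} · (x - mu)] = (-2)·(-0.4581) + (1)·(0.3645) + (3)·(0.3842) = 2.4335.

Step 4 — take square root: d = √(2.4335) ≈ 1.56.

d(x, mu) = √(2.4335) ≈ 1.56


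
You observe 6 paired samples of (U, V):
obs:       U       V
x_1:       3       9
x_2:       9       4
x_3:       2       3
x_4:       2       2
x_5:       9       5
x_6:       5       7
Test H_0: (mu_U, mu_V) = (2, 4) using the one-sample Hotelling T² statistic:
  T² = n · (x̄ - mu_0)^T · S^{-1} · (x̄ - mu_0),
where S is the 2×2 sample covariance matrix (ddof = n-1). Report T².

Step 1 — sample mean vector:
  mean(U) = (3 + 9 + 2 + 2 + 9 + 5) / 6 = 30/6 = 5
  mean(V) = (9 + 4 + 3 + 2 + 5 + 7) / 6 = 30/6 = 5
  x̄ = (5, 5),  deviation x̄ - mu_0 = (5, 5) - (2, 4) = (3, 1).

Step 2 — sample covariance matrix, S[i,j] = (1/(n-1)) · Σ_k (x_{k,i} - mean_i) · (x_{k,j} - mean_j), divisor n-1 = 5:
  S[U,U] = ((-2)·(-2) + (4)·(4) + (-3)·(-3) + (-3)·(-3) + (4)·(4) + (0)·(0)) / 5 = 54/5 = 10.8
  S[U,V] = ((-2)·(4) + (4)·(-1) + (-3)·(-2) + (-3)·(-3) + (4)·(0) + (0)·(2)) / 5 = 3/5 = 0.6
  S[V,V] = ((4)·(4) + (-1)·(-1) + (-2)·(-2) + (-3)·(-3) + (0)·(0) + (2)·(2)) / 5 = 34/5 = 6.8
  S = [[10.8, 0.6],
 [0.6, 6.8]].

Step 3 — invert S. det(S) = 10.8·6.8 - (0.6)² = 73.08.
  S^{-1} = (1/det) · [[d, -b], [-b, a]] = [[0.093, -0.0082],
 [-0.0082, 0.1478]].

Step 4 — quadratic form (x̄ - mu_0)^T · S^{-1} · (x̄ - mu_0):
  S^{-1} · (x̄ - mu_0) = (0.2709, 0.1232),
  (x̄ - mu_0)^T · [...] = (3)·(0.2709) + (1)·(0.1232) = 0.936.

Step 5 — scale by n: T² = 6 · 0.936 = 5.6158.

T² ≈ 5.6158


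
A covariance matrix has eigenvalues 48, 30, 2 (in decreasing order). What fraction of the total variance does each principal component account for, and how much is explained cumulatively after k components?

Step 1 — total variance = trace(Sigma) = Σ λ_i = 48 + 30 + 2 = 80.

Step 2 — fraction explained by component i = λ_i / Σ λ:
  PC1: 48/80 = 0.6
  PC2: 30/80 = 0.375
  PC3: 2/80 = 0.025

Step 3 — cumulative fraction after k components = (λ_1 + ... + λ_k) / Σ λ:
  k = 1: 48/80 = 0.6
  k = 2: (48 + 30)/80 = 78/80 = 0.975
  k = 3: (48 + 30 + 2)/80 = 80/80 = 1

Summary (fraction, with percent):

explained: PC1 0.6 (60%), PC2 0.375 (37.5%), PC3 0.025 (2.5%);  cumulative: 0.6, 0.975, 1


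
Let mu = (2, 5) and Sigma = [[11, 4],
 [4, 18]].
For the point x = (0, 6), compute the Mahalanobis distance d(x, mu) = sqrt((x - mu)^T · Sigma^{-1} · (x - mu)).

Step 1 — centre the observation: (x - mu) = (-2, 1).

Step 2 — invert Sigma. det(Sigma) = 11·18 - (4)² = 182.
  Sigma^{-1} = (1/det) · [[d, -b], [-b, a]] = [[0.0989, -0.022],
 [-0.022, 0.0604]].

Step 3 — form the quadratic (x - mu)^T · Sigma^{-1} · (x - mu):
  Sigma^{-1} · (x - mu) = (-0.2198, 0.1044).
  (x - mu)^T · [Sigma^{-1} · (x - mu)] = (-2)·(-0.2198) + (1)·(0.1044) = 0.544.

Step 4 — take square root: d = √(0.544) ≈ 0.7375.

d(x, mu) = √(0.544) ≈ 0.7375


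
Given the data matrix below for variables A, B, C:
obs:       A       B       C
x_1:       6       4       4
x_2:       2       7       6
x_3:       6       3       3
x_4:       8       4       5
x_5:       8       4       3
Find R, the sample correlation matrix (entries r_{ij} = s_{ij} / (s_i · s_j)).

Step 1 — column means:
  mean(A) = (6 + 2 + 6 + 8 + 8) / 5 = 30/5 = 6
  mean(B) = (4 + 7 + 3 + 4 + 4) / 5 = 22/5 = 4.4
  mean(C) = (4 + 6 + 3 + 5 + 3) / 5 = 21/5 = 4.2

Step 2 — sample variances and covariances s[i,j] = (1/(n-1)) · Σ_k (x_{k,i} - mean_i) · (x_{k,j} - mean_j), with n-1 = 4:
  s[A,A] = ((0)·(0) + (-4)·(-4) + (0)·(0) + (2)·(2) + (2)·(2)) / 4 = 24/4 = 6
  s[A,B] = ((0)·(-0.4) + (-4)·(2.6) + (0)·(-1.4) + (2)·(-0.4) + (2)·(-0.4)) / 4 = -12/4 = -3
  s[A,C] = ((0)·(-0.2) + (-4)·(1.8) + (0)·(-1.2) + (2)·(0.8) + (2)·(-1.2)) / 4 = -8/4 = -2
  s[B,B] = ((-0.4)·(-0.4) + (2.6)·(2.6) + (-1.4)·(-1.4) + (-0.4)·(-0.4) + (-0.4)·(-0.4)) / 4 = 9.2/4 = 2.3
  s[B,C] = ((-0.4)·(-0.2) + (2.6)·(1.8) + (-1.4)·(-1.2) + (-0.4)·(0.8) + (-0.4)·(-1.2)) / 4 = 6.6/4 = 1.65
  s[C,C] = ((-0.2)·(-0.2) + (1.8)·(1.8) + (-1.2)·(-1.2) + (0.8)·(0.8) + (-1.2)·(-1.2)) / 4 = 6.8/4 = 1.7
  Sample standard deviations s_i = √(s[i,i]):
  s(A) = √(6) = 2.4495
  s(B) = √(2.3) = 1.5166
  s(C) = √(1.7) = 1.3038

Step 3 — r_{ij} = s_{ij} / (s_i · s_j):
  r[A,A] = 1 (diagonal).
  r[A,B] = -3 / (2.4495 · 1.5166) = -3 / 3.7148 = -0.8076
  r[A,C] = -2 / (2.4495 · 1.3038) = -2 / 3.1937 = -0.6262
  r[B,B] = 1 (diagonal).
  r[B,C] = 1.65 / (1.5166 · 1.3038) = 1.65 / 1.9774 = 0.8344
  r[C,C] = 1 (diagonal).

R is symmetric with unit diagonal. Assembling:

R = [[1, -0.8076, -0.6262],
 [-0.8076, 1, 0.8344],
 [-0.6262, 0.8344, 1]]


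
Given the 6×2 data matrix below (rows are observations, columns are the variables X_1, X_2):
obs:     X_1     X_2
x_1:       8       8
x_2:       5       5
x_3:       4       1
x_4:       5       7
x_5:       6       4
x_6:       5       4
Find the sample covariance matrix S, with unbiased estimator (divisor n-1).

Step 1 — column means:
  mean(X_1) = (8 + 5 + 4 + 5 + 6 + 5) / 6 = 33/6 = 5.5
  mean(X_2) = (8 + 5 + 1 + 7 + 4 + 4) / 6 = 29/6 = 4.8333

Step 2 — sample covariance S[i,j] = (1/(n-1)) · Σ_k (x_{k,i} - mean_i) · (x_{k,j} - mean_j), with n-1 = 5.
  S[X_1,X_1] = ((2.5)·(2.5) + (-0.5)·(-0.5) + (-1.5)·(-1.5) + (-0.5)·(-0.5) + (0.5)·(0.5) + (-0.5)·(-0.5)) / 5 = 9.5/5 = 1.9
  S[X_1,X_2] = ((2.5)·(3.1667) + (-0.5)·(0.1667) + (-1.5)·(-3.8333) + (-0.5)·(2.1667) + (0.5)·(-0.8333) + (-0.5)·(-0.8333)) / 5 = 12.5/5 = 2.5
  S[X_2,X_2] = ((3.1667)·(3.1667) + (0.1667)·(0.1667) + (-3.8333)·(-3.8333) + (2.1667)·(2.1667) + (-0.8333)·(-0.8333) + (-0.8333)·(-0.8333)) / 5 = 30.8333/5 = 6.1667

S is symmetric (S[j,i] = S[i,j]). Assembling:

S = [[1.9, 2.5],
 [2.5, 6.1667]]


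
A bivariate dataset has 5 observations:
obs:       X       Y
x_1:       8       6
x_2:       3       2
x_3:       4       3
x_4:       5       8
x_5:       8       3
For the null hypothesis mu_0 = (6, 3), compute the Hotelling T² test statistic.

Step 1 — sample mean vector:
  mean(X) = (8 + 3 + 4 + 5 + 8) / 5 = 28/5 = 5.6
  mean(Y) = (6 + 2 + 3 + 8 + 3) / 5 = 22/5 = 4.4
  x̄ = (5.6, 4.4),  deviation x̄ - mu_0 = (5.6, 4.4) - (6, 3) = (-0.4, 1.4).

Step 2 — sample covariance matrix, S[i,j] = (1/(n-1)) · Σ_k (x_{k,i} - mean_i) · (x_{k,j} - mean_j), divisor n-1 = 4:
  S[X,X] = ((2.4)·(2.4) + (-2.6)·(-2.6) + (-1.6)·(-1.6) + (-0.6)·(-0.6) + (2.4)·(2.4)) / 4 = 21.2/4 = 5.3
  S[X,Y] = ((2.4)·(1.6) + (-2.6)·(-2.4) + (-1.6)·(-1.4) + (-0.6)·(3.6) + (2.4)·(-1.4)) / 4 = 6.8/4 = 1.7
  S[Y,Y] = ((1.6)·(1.6) + (-2.4)·(-2.4) + (-1.4)·(-1.4) + (3.6)·(3.6) + (-1.4)·(-1.4)) / 4 = 25.2/4 = 6.3
  S = [[5.3, 1.7],
 [1.7, 6.3]].

Step 3 — invert S. det(S) = 5.3·6.3 - (1.7)² = 30.5.
  S^{-1} = (1/det) · [[d, -b], [-b, a]] = [[0.2066, -0.0557],
 [-0.0557, 0.1738]].

Step 4 — quadratic form (x̄ - mu_0)^T · S^{-1} · (x̄ - mu_0):
  S^{-1} · (x̄ - mu_0) = (-0.1607, 0.2656),
  (x̄ - mu_0)^T · [...] = (-0.4)·(-0.1607) + (1.4)·(0.2656) = 0.4361.

Step 5 — scale by n: T² = 5 · 0.4361 = 2.1803.

T² ≈ 2.1803


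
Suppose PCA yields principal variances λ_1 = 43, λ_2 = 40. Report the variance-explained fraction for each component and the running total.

Step 1 — total variance = trace(Sigma) = Σ λ_i = 43 + 40 = 83.

Step 2 — fraction explained by component i = λ_i / Σ λ:
  PC1: 43/83 = 0.5181
  PC2: 40/83 = 0.4819

Step 3 — cumulative fraction after k components = (λ_1 + ... + λ_k) / Σ λ:
  k = 1: 43/83 = 0.5181
  k = 2: (43 + 40)/83 = 83/83 = 1

Summary (fraction, with percent):

explained: PC1 0.5181 (51.81%), PC2 0.4819 (48.19%);  cumulative: 0.5181, 1


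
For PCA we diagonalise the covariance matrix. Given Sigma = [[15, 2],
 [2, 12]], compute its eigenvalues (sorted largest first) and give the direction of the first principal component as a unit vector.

Step 1 — characteristic polynomial of 2×2 Sigma:
  det(Sigma - λI) = λ² - trace · λ + det = 0.
  trace = 15 + 12 = 27, det = 15·12 - (2)² = 176.
Step 2 — discriminant:
  Δ = trace² - 4·det = 729 - 704 = 25.
Step 3 — eigenvalues:
  λ = (trace ± √Δ)/2 = (27 ± 5)/2,
  λ_1 = 16,  λ_2 = 11.

Step 4 — unit eigenvector for λ_1: solve (Sigma - λ_1 I)v = 0. First row:
  (15 - 16)·v_x + (2)·v_y = 0, i.e. (-1)·v_x + (2)·v_y = 0,
  so v ∝ (b, λ_1 - a) = (2, 1) = u.
  ||u|| = √((2)² + (1)²) = √(5) ≈ 2.2361,
  v_1 = u/||u|| ≈ (0.8944, 0.4472) (||v_1|| = 1).

λ_1 = 16,  λ_2 = 11;  v_1 ≈ (0.8944, 0.4472)


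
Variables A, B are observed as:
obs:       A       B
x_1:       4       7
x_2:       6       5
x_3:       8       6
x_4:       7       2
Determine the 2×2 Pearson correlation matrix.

Step 1 — column means:
  mean(A) = (4 + 6 + 8 + 7) / 4 = 25/4 = 6.25
  mean(B) = (7 + 5 + 6 + 2) / 4 = 20/4 = 5

Step 2 — sample variances and covariances s[i,j] = (1/(n-1)) · Σ_k (x_{k,i} - mean_i) · (x_{k,j} - mean_j), with n-1 = 3:
  s[A,A] = ((-2.25)·(-2.25) + (-0.25)·(-0.25) + (1.75)·(1.75) + (0.75)·(0.75)) / 3 = 8.75/3 = 2.9167
  s[A,B] = ((-2.25)·(2) + (-0.25)·(0) + (1.75)·(1) + (0.75)·(-3)) / 3 = -5/3 = -1.6667
  s[B,B] = ((2)·(2) + (0)·(0) + (1)·(1) + (-3)·(-3)) / 3 = 14/3 = 4.6667
  Sample standard deviations s_i = √(s[i,i]):
  s(A) = √(2.9167) = 1.7078
  s(B) = √(4.6667) = 2.1602

Step 3 — r_{ij} = s_{ij} / (s_i · s_j):
  r[A,A] = 1 (diagonal).
  r[A,B] = -1.6667 / (1.7078 · 2.1602) = -1.6667 / 3.6893 = -0.4518
  r[B,B] = 1 (diagonal).

R is symmetric with unit diagonal. Assembling:

R = [[1, -0.4518],
 [-0.4518, 1]]


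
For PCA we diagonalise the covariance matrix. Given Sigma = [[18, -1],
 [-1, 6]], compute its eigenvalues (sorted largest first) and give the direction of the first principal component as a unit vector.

Step 1 — characteristic polynomial of 2×2 Sigma:
  det(Sigma - λI) = λ² - trace · λ + det = 0.
  trace = 18 + 6 = 24, det = 18·6 - (-1)² = 107.
Step 2 — discriminant:
  Δ = trace² - 4·det = 576 - 428 = 148.
Step 3 — eigenvalues:
  λ = (trace ± √Δ)/2 = (24 ± 12.1655)/2,
  λ_1 = 18.0828,  λ_2 = 5.9172.

Step 4 — unit eigenvector for λ_1: solve (Sigma - λ_1 I)v = 0. First row:
  (18 - 18.0828)·v_x + (-1)·v_y = 0, i.e. (-0.0828)·v_x + (-1)·v_y = 0,
  so v ∝ (b, λ_1 - a) = (-1, 0.0828); multiply by -1 so the first entry is positive: u = (1, -0.0828).
  ||u|| = √((1)² + (-0.0828)²) = √(1.0068) ≈ 1.0034,
  v_1 = u/||u|| ≈ (0.9966, -0.0825) (||v_1|| = 1).

λ_1 = 18.0828,  λ_2 = 5.9172;  v_1 ≈ (0.9966, -0.0825)


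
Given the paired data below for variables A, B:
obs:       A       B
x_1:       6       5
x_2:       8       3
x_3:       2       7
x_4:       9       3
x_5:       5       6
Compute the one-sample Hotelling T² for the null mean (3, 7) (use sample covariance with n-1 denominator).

Step 1 — sample mean vector:
  mean(A) = (6 + 8 + 2 + 9 + 5) / 5 = 30/5 = 6
  mean(B) = (5 + 3 + 7 + 3 + 6) / 5 = 24/5 = 4.8
  x̄ = (6, 4.8),  deviation x̄ - mu_0 = (6, 4.8) - (3, 7) = (3, -2.2).

Step 2 — sample covariance matrix, S[i,j] = (1/(n-1)) · Σ_k (x_{k,i} - mean_i) · (x_{k,j} - mean_j), divisor n-1 = 4:
  S[A,A] = ((0)·(0) + (2)·(2) + (-4)·(-4) + (3)·(3) + (-1)·(-1)) / 4 = 30/4 = 7.5
  S[A,B] = ((0)·(0.2) + (2)·(-1.8) + (-4)·(2.2) + (3)·(-1.8) + (-1)·(1.2)) / 4 = -19/4 = -4.75
  S[B,B] = ((0.2)·(0.2) + (-1.8)·(-1.8) + (2.2)·(2.2) + (-1.8)·(-1.8) + (1.2)·(1.2)) / 4 = 12.8/4 = 3.2
  S = [[7.5, -4.75],
 [-4.75, 3.2]].

Step 3 — invert S. det(S) = 7.5·3.2 - (-4.75)² = 1.4375.
  S^{-1} = (1/det) · [[d, -b], [-b, a]] = [[2.2261, 3.3043],
 [3.3043, 5.2174]].

Step 4 — quadratic form (x̄ - mu_0)^T · S^{-1} · (x̄ - mu_0):
  S^{-1} · (x̄ - mu_0) = (-0.5913, -1.5652),
  (x̄ - mu_0)^T · [...] = (3)·(-0.5913) + (-2.2)·(-1.5652) = 1.6696.

Step 5 — scale by n: T² = 5 · 1.6696 = 8.3478.

T² ≈ 8.3478


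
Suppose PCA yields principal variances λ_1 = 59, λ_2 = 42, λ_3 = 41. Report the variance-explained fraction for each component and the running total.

Step 1 — total variance = trace(Sigma) = Σ λ_i = 59 + 42 + 41 = 142.

Step 2 — fraction explained by component i = λ_i / Σ λ:
  PC1: 59/142 = 0.4155
  PC2: 42/142 = 0.2958
  PC3: 41/142 = 0.2887

Step 3 — cumulative fraction after k components = (λ_1 + ... + λ_k) / Σ λ:
  k = 1: 59/142 = 0.4155
  k = 2: (59 + 42)/142 = 101/142 = 0.7113
  k = 3: (59 + 42 + 41)/142 = 142/142 = 1

Summary (fraction, with percent):

explained: PC1 0.4155 (41.55%), PC2 0.2958 (29.58%), PC3 0.2887 (28.87%);  cumulative: 0.4155, 0.7113, 1


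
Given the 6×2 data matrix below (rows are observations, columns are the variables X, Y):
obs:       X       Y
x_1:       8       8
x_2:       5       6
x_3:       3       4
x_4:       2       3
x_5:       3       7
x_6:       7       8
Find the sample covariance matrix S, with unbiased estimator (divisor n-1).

Step 1 — column means:
  mean(X) = (8 + 5 + 3 + 2 + 3 + 7) / 6 = 28/6 = 4.6667
  mean(Y) = (8 + 6 + 4 + 3 + 7 + 8) / 6 = 36/6 = 6

Step 2 — sample covariance S[i,j] = (1/(n-1)) · Σ_k (x_{k,i} - mean_i) · (x_{k,j} - mean_j), with n-1 = 5.
  S[X,X] = ((3.3333)·(3.3333) + (0.3333)·(0.3333) + (-1.6667)·(-1.6667) + (-2.6667)·(-2.6667) + (-1.6667)·(-1.6667) + (2.3333)·(2.3333)) / 5 = 29.3333/5 = 5.8667
  S[X,Y] = ((3.3333)·(2) + (0.3333)·(0) + (-1.6667)·(-2) + (-2.6667)·(-3) + (-1.6667)·(1) + (2.3333)·(2)) / 5 = 21/5 = 4.2
  S[Y,Y] = ((2)·(2) + (0)·(0) + (-2)·(-2) + (-3)·(-3) + (1)·(1) + (2)·(2)) / 5 = 22/5 = 4.4

S is symmetric (S[j,i] = S[i,j]). Assembling:

S = [[5.8667, 4.2],
 [4.2, 4.4]]


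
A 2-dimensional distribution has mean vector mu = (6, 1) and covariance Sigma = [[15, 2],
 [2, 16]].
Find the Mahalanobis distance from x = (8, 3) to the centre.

Step 1 — centre the observation: (x - mu) = (2, 2).

Step 2 — invert Sigma. det(Sigma) = 15·16 - (2)² = 236.
  Sigma^{-1} = (1/det) · [[d, -b], [-b, a]] = [[0.0678, -0.0085],
 [-0.0085, 0.0636]].

Step 3 — form the quadratic (x - mu)^T · Sigma^{-1} · (x - mu):
  Sigma^{-1} · (x - mu) = (0.1186, 0.1102).
  (x - mu)^T · [Sigma^{-1} · (x - mu)] = (2)·(0.1186) + (2)·(0.1102) = 0.4576.

Step 4 — take square root: d = √(0.4576) ≈ 0.6765.

d(x, mu) = √(0.4576) ≈ 0.6765


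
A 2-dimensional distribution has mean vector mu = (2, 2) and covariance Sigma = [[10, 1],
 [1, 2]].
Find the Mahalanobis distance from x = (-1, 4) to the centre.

Step 1 — centre the observation: (x - mu) = (-3, 2).

Step 2 — invert Sigma. det(Sigma) = 10·2 - (1)² = 19.
  Sigma^{-1} = (1/det) · [[d, -b], [-b, a]] = [[0.1053, -0.0526],
 [-0.0526, 0.5263]].

Step 3 — form the quadratic (x - mu)^T · Sigma^{-1} · (x - mu):
  Sigma^{-1} · (x - mu) = (-0.4211, 1.2105).
  (x - mu)^T · [Sigma^{-1} · (x - mu)] = (-3)·(-0.4211) + (2)·(1.2105) = 3.6842.

Step 4 — take square root: d = √(3.6842) ≈ 1.9194.

d(x, mu) = √(3.6842) ≈ 1.9194


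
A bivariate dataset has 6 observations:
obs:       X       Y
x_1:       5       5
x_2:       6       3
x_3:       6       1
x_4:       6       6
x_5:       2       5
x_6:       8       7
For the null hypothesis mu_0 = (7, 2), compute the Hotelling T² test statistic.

Step 1 — sample mean vector:
  mean(X) = (5 + 6 + 6 + 6 + 2 + 8) / 6 = 33/6 = 5.5
  mean(Y) = (5 + 3 + 1 + 6 + 5 + 7) / 6 = 27/6 = 4.5
  x̄ = (5.5, 4.5),  deviation x̄ - mu_0 = (5.5, 4.5) - (7, 2) = (-1.5, 2.5).

Step 2 — sample covariance matrix, S[i,j] = (1/(n-1)) · Σ_k (x_{k,i} - mean_i) · (x_{k,j} - mean_j), divisor n-1 = 5:
  S[X,X] = ((-0.5)·(-0.5) + (0.5)·(0.5) + (0.5)·(0.5) + (0.5)·(0.5) + (-3.5)·(-3.5) + (2.5)·(2.5)) / 5 = 19.5/5 = 3.9
  S[X,Y] = ((-0.5)·(0.5) + (0.5)·(-1.5) + (0.5)·(-3.5) + (0.5)·(1.5) + (-3.5)·(0.5) + (2.5)·(2.5)) / 5 = 2.5/5 = 0.5
  S[Y,Y] = ((0.5)·(0.5) + (-1.5)·(-1.5) + (-3.5)·(-3.5) + (1.5)·(1.5) + (0.5)·(0.5) + (2.5)·(2.5)) / 5 = 23.5/5 = 4.7
  S = [[3.9, 0.5],
 [0.5, 4.7]].

Step 3 — invert S. det(S) = 3.9·4.7 - (0.5)² = 18.08.
  S^{-1} = (1/det) · [[d, -b], [-b, a]] = [[0.26, -0.0277],
 [-0.0277, 0.2157]].

Step 4 — quadratic form (x̄ - mu_0)^T · S^{-1} · (x̄ - mu_0):
  S^{-1} · (x̄ - mu_0) = (-0.4591, 0.5808),
  (x̄ - mu_0)^T · [...] = (-1.5)·(-0.4591) + (2.5)·(0.5808) = 2.1405.

Step 5 — scale by n: T² = 6 · 2.1405 = 12.8429.

T² ≈ 12.8429


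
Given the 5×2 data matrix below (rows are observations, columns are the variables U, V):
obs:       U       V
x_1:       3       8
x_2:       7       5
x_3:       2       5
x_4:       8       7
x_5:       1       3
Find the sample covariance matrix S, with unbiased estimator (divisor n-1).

Step 1 — column means:
  mean(U) = (3 + 7 + 2 + 8 + 1) / 5 = 21/5 = 4.2
  mean(V) = (8 + 5 + 5 + 7 + 3) / 5 = 28/5 = 5.6

Step 2 — sample covariance S[i,j] = (1/(n-1)) · Σ_k (x_{k,i} - mean_i) · (x_{k,j} - mean_j), with n-1 = 4.
  S[U,U] = ((-1.2)·(-1.2) + (2.8)·(2.8) + (-2.2)·(-2.2) + (3.8)·(3.8) + (-3.2)·(-3.2)) / 4 = 38.8/4 = 9.7
  S[U,V] = ((-1.2)·(2.4) + (2.8)·(-0.6) + (-2.2)·(-0.6) + (3.8)·(1.4) + (-3.2)·(-2.6)) / 4 = 10.4/4 = 2.6
  S[V,V] = ((2.4)·(2.4) + (-0.6)·(-0.6) + (-0.6)·(-0.6) + (1.4)·(1.4) + (-2.6)·(-2.6)) / 4 = 15.2/4 = 3.8

S is symmetric (S[j,i] = S[i,j]). Assembling:

S = [[9.7, 2.6],
 [2.6, 3.8]]


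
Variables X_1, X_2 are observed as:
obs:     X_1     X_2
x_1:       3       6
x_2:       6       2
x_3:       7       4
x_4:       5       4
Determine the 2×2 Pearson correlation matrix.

Step 1 — column means:
  mean(X_1) = (3 + 6 + 7 + 5) / 4 = 21/4 = 5.25
  mean(X_2) = (6 + 2 + 4 + 4) / 4 = 16/4 = 4

Step 2 — sample variances and covariances s[i,j] = (1/(n-1)) · Σ_k (x_{k,i} - mean_i) · (x_{k,j} - mean_j), with n-1 = 3:
  s[X_1,X_1] = ((-2.25)·(-2.25) + (0.75)·(0.75) + (1.75)·(1.75) + (-0.25)·(-0.25)) / 3 = 8.75/3 = 2.9167
  s[X_1,X_2] = ((-2.25)·(2) + (0.75)·(-2) + (1.75)·(0) + (-0.25)·(0)) / 3 = -6/3 = -2
  s[X_2,X_2] = ((2)·(2) + (-2)·(-2) + (0)·(0) + (0)·(0)) / 3 = 8/3 = 2.6667
  Sample standard deviations s_i = √(s[i,i]):
  s(X_1) = √(2.9167) = 1.7078
  s(X_2) = √(2.6667) = 1.633

Step 3 — r_{ij} = s_{ij} / (s_i · s_j):
  r[X_1,X_1] = 1 (diagonal).
  r[X_1,X_2] = -2 / (1.7078 · 1.633) = -2 / 2.7889 = -0.7171
  r[X_2,X_2] = 1 (diagonal).

R is symmetric with unit diagonal. Assembling:

R = [[1, -0.7171],
 [-0.7171, 1]]


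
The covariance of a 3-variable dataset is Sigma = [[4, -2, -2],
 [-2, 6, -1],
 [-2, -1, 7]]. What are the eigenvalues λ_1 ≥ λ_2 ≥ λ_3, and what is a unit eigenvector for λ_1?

Step 1 — characteristic polynomial p(λ) = det(λI - Sigma) = λ³ - tr·λ² + c_1·λ - det, where tr = trace, c_1 = sum of the principal 2×2 minors, det = det(Sigma):
  tr = 4 + 6 + 7 = 17,
  c_1 = (4·6 - (-2)²) + (4·7 - (-2)²) + (6·7 - (-1)²) = 20 + 24 + 41 = 85,
  det = 4·(6·7 - (-1)²) - (-2)·((-2)·7 - (-1)·(-2)) + (-2)·((-2)·(-1) - 6·(-2)) = 4·(41) - (-2)·(-16) + (-2)·(14) = 104.
  So p(λ) = λ³ - 17λ² + 85λ - 104.
Step 2 — look for an integer root (rational root theorem: any rational root is an integer divisor of 104). Testing λ = 8:
  p(8) = 512 - 1088 + 680 - 104 = 0  ✓
  Dividing out (λ - 8): p(λ) = (λ - 8)(λ² - 9λ + 13).
Step 3 — remaining eigenvalues from the quadratic λ² - 9λ + 13 = 0:
  Δ = 9² - 4·13 = 81 - 52 = 29,  λ = (9 ± √29)/2 = (9 ± 5.3852)/2 ≈ 7.1926 or 1.8074.
  Sorted: λ_1 = 8,  λ_2 = 7.1926,  λ_3 = 1.8074  (check: sum = 17 = tr ✓).

Step 4 — unit eigenvector for λ_1 = 8: v spans the null space of (Sigma - λ_1 I), whose rows are
  r_1 = (-4, -2, -2),  r_2 = (-2, -2, -1),  r_3 = (-2, -1, -1).
  v is orthogonal to every row, so take v ∝ r_1 × r_2 = ((-2)·(-1) - (-2)·(-2), (-2)·(-2) - (-4)·(-1), (-4)·(-2) - (-2)·(-2)) = (-2, 0, 4).
  Rescale (divide by 2; multiply by -1 so the first nonzero entry is positive): u = (1, 0, -2).
  ||u|| = √((1)² + (0)² + (-2)²) = √(5) ≈ 2.2361,  v_1 = u/||u|| ≈ (0.4472, 0, -0.8944) (||v_1|| = 1).

λ_1 = 8,  λ_2 = 7.1926,  λ_3 = 1.8074;  v_1 ≈ (0.4472, 0, -0.8944)


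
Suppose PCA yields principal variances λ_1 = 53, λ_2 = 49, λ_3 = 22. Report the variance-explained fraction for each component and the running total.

Step 1 — total variance = trace(Sigma) = Σ λ_i = 53 + 49 + 22 = 124.

Step 2 — fraction explained by component i = λ_i / Σ λ:
  PC1: 53/124 = 0.4274
  PC2: 49/124 = 0.3952
  PC3: 22/124 = 0.1774

Step 3 — cumulative fraction after k components = (λ_1 + ... + λ_k) / Σ λ:
  k = 1: 53/124 = 0.4274
  k = 2: (53 + 49)/124 = 102/124 = 0.8226
  k = 3: (53 + 49 + 22)/124 = 124/124 = 1

Summary (fraction, with percent):

explained: PC1 0.4274 (42.74%), PC2 0.3952 (39.52%), PC3 0.1774 (17.74%);  cumulative: 0.4274, 0.8226, 1


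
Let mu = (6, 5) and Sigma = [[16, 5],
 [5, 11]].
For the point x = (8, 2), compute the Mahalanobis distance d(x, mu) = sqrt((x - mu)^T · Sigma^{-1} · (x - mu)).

Step 1 — centre the observation: (x - mu) = (2, -3).

Step 2 — invert Sigma. det(Sigma) = 16·11 - (5)² = 151.
  Sigma^{-1} = (1/det) · [[d, -b], [-b, a]] = [[0.0728, -0.0331],
 [-0.0331, 0.106]].

Step 3 — form the quadratic (x - mu)^T · Sigma^{-1} · (x - mu):
  Sigma^{-1} · (x - mu) = (0.245, -0.3841).
  (x - mu)^T · [Sigma^{-1} · (x - mu)] = (2)·(0.245) + (-3)·(-0.3841) = 1.6424.

Step 4 — take square root: d = √(1.6424) ≈ 1.2816.

d(x, mu) = √(1.6424) ≈ 1.2816


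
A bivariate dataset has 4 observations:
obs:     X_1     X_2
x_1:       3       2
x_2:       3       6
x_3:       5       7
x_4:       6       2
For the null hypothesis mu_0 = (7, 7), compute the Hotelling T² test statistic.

Step 1 — sample mean vector:
  mean(X_1) = (3 + 3 + 5 + 6) / 4 = 17/4 = 4.25
  mean(X_2) = (2 + 6 + 7 + 2) / 4 = 17/4 = 4.25
  x̄ = (4.25, 4.25),  deviation x̄ - mu_0 = (4.25, 4.25) - (7, 7) = (-2.75, -2.75).

Step 2 — sample covariance matrix, S[i,j] = (1/(n-1)) · Σ_k (x_{k,i} - mean_i) · (x_{k,j} - mean_j), divisor n-1 = 3:
  S[X_1,X_1] = ((-1.25)·(-1.25) + (-1.25)·(-1.25) + (0.75)·(0.75) + (1.75)·(1.75)) / 3 = 6.75/3 = 2.25
  S[X_1,X_2] = ((-1.25)·(-2.25) + (-1.25)·(1.75) + (0.75)·(2.75) + (1.75)·(-2.25)) / 3 = -1.25/3 = -0.4167
  S[X_2,X_2] = ((-2.25)·(-2.25) + (1.75)·(1.75) + (2.75)·(2.75) + (-2.25)·(-2.25)) / 3 = 20.75/3 = 6.9167
  S = [[2.25, -0.4167],
 [-0.4167, 6.9167]].

Step 3 — invert S. det(S) = 2.25·6.9167 - (-0.4167)² = 15.3889.
  S^{-1} = (1/det) · [[d, -b], [-b, a]] = [[0.4495, 0.0271],
 [0.0271, 0.1462]].

Step 4 — quadratic form (x̄ - mu_0)^T · S^{-1} · (x̄ - mu_0):
  S^{-1} · (x̄ - mu_0) = (-1.3105, -0.4765),
  (x̄ - mu_0)^T · [...] = (-2.75)·(-1.3105) + (-2.75)·(-0.4765) = 4.9143.

Step 5 — scale by n: T² = 4 · 4.9143 = 19.657.

T² ≈ 19.657


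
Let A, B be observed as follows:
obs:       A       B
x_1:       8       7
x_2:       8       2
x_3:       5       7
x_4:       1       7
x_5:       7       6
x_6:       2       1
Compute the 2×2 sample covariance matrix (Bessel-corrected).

Step 1 — column means:
  mean(A) = (8 + 8 + 5 + 1 + 7 + 2) / 6 = 31/6 = 5.1667
  mean(B) = (7 + 2 + 7 + 7 + 6 + 1) / 6 = 30/6 = 5

Step 2 — sample covariance S[i,j] = (1/(n-1)) · Σ_k (x_{k,i} - mean_i) · (x_{k,j} - mean_j), with n-1 = 5.
  S[A,A] = ((2.8333)·(2.8333) + (2.8333)·(2.8333) + (-0.1667)·(-0.1667) + (-4.1667)·(-4.1667) + (1.8333)·(1.8333) + (-3.1667)·(-3.1667)) / 5 = 46.8333/5 = 9.3667
  S[A,B] = ((2.8333)·(2) + (2.8333)·(-3) + (-0.1667)·(2) + (-4.1667)·(2) + (1.8333)·(1) + (-3.1667)·(-4)) / 5 = 3/5 = 0.6
  S[B,B] = ((2)·(2) + (-3)·(-3) + (2)·(2) + (2)·(2) + (1)·(1) + (-4)·(-4)) / 5 = 38/5 = 7.6

S is symmetric (S[j,i] = S[i,j]). Assembling:

S = [[9.3667, 0.6],
 [0.6, 7.6]]


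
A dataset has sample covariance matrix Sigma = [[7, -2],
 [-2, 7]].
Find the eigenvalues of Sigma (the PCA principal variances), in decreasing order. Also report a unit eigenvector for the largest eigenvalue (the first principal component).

Step 1 — characteristic polynomial of 2×2 Sigma:
  det(Sigma - λI) = λ² - trace · λ + det = 0.
  trace = 7 + 7 = 14, det = 7·7 - (-2)² = 45.
Step 2 — discriminant:
  Δ = trace² - 4·det = 196 - 180 = 16.
Step 3 — eigenvalues:
  λ = (trace ± √Δ)/2 = (14 ± 4)/2,
  λ_1 = 9,  λ_2 = 5.

Step 4 — unit eigenvector for λ_1: solve (Sigma - λ_1 I)v = 0. First row:
  (7 - 9)·v_x + (-2)·v_y = 0, i.e. (-2)·v_x + (-2)·v_y = 0,
  so v ∝ (b, λ_1 - a) = (-2, 2); multiply by -1 so the first entry is positive: u = (2, -2).
  ||u|| = √((2)² + (-2)²) = √(8) ≈ 2.8284,
  v_1 = u/||u|| ≈ (0.7071, -0.7071) (||v_1|| = 1).

λ_1 = 9,  λ_2 = 5;  v_1 ≈ (0.7071, -0.7071)


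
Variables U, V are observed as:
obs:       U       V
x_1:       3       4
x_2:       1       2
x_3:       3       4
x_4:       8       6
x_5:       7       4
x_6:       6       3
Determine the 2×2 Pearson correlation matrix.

Step 1 — column means:
  mean(U) = (3 + 1 + 3 + 8 + 7 + 6) / 6 = 28/6 = 4.6667
  mean(V) = (4 + 2 + 4 + 6 + 4 + 3) / 6 = 23/6 = 3.8333

Step 2 — sample variances and covariances s[i,j] = (1/(n-1)) · Σ_k (x_{k,i} - mean_i) · (x_{k,j} - mean_j), with n-1 = 5:
  s[U,U] = ((-1.6667)·(-1.6667) + (-3.6667)·(-3.6667) + (-1.6667)·(-1.6667) + (3.3333)·(3.3333) + (2.3333)·(2.3333) + (1.3333)·(1.3333)) / 5 = 37.3333/5 = 7.4667
  s[U,V] = ((-1.6667)·(0.1667) + (-3.6667)·(-1.8333) + (-1.6667)·(0.1667) + (3.3333)·(2.1667) + (2.3333)·(0.1667) + (1.3333)·(-0.8333)) / 5 = 12.6667/5 = 2.5333
  s[V,V] = ((0.1667)·(0.1667) + (-1.8333)·(-1.8333) + (0.1667)·(0.1667) + (2.1667)·(2.1667) + (0.1667)·(0.1667) + (-0.8333)·(-0.8333)) / 5 = 8.8333/5 = 1.7667
  Sample standard deviations s_i = √(s[i,i]):
  s(U) = √(7.4667) = 2.7325
  s(V) = √(1.7667) = 1.3292

Step 3 — r_{ij} = s_{ij} / (s_i · s_j):
  r[U,U] = 1 (diagonal).
  r[U,V] = 2.5333 / (2.7325 · 1.3292) = 2.5333 / 3.632 = 0.6975
  r[V,V] = 1 (diagonal).

R is symmetric with unit diagonal. Assembling:

R = [[1, 0.6975],
 [0.6975, 1]]


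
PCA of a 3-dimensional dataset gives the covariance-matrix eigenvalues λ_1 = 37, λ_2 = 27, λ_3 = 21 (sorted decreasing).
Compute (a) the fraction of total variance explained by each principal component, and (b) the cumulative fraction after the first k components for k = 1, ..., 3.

Step 1 — total variance = trace(Sigma) = Σ λ_i = 37 + 27 + 21 = 85.

Step 2 — fraction explained by component i = λ_i / Σ λ:
  PC1: 37/85 = 0.4353
  PC2: 27/85 = 0.3176
  PC3: 21/85 = 0.2471

Step 3 — cumulative fraction after k components = (λ_1 + ... + λ_k) / Σ λ:
  k = 1: 37/85 = 0.4353
  k = 2: (37 + 27)/85 = 64/85 = 0.7529
  k = 3: (37 + 27 + 21)/85 = 85/85 = 1

Summary (fraction, with percent):

explained: PC1 0.4353 (43.53%), PC2 0.3176 (31.76%), PC3 0.2471 (24.71%);  cumulative: 0.4353, 0.7529, 1


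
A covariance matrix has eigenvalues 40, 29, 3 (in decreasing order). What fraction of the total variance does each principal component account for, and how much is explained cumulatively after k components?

Step 1 — total variance = trace(Sigma) = Σ λ_i = 40 + 29 + 3 = 72.

Step 2 — fraction explained by component i = λ_i / Σ λ:
  PC1: 40/72 = 0.5556
  PC2: 29/72 = 0.4028
  PC3: 3/72 = 0.0417

Step 3 — cumulative fraction after k components = (λ_1 + ... + λ_k) / Σ λ:
  k = 1: 40/72 = 0.5556
  k = 2: (40 + 29)/72 = 69/72 = 0.9583
  k = 3: (40 + 29 + 3)/72 = 72/72 = 1

Summary (fraction, with percent):

explained: PC1 0.5556 (55.56%), PC2 0.4028 (40.28%), PC3 0.0417 (4.17%);  cumulative: 0.5556, 0.9583, 1


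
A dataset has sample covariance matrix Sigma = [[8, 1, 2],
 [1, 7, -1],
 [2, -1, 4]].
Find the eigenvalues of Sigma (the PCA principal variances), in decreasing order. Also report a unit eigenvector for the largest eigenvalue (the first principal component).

Step 1 — characteristic polynomial p(λ) = det(λI - Sigma) = λ³ - tr·λ² + c_1·λ - det, where tr = trace, c_1 = sum of the principal 2×2 minors, det = det(Sigma):
  tr = 8 + 7 + 4 = 19,
  c_1 = (8·7 - (1)²) + (8·4 - (2)²) + (7·4 - (-1)²) = 55 + 28 + 27 = 110,
  det = 8·(7·4 - (-1)²) - (1)·((1)·4 - (-1)·(2)) + (2)·((1)·(-1) - 7·(2)) = 8·(27) - (1)·(6) + (2)·(-15) = 180.
  So p(λ) = λ³ - 19λ² + 110λ - 180.
Step 2 — look for an integer root (rational root theorem: any rational root is an integer divisor of 180). Testing λ = 9:
  p(9) = 729 - 1539 + 990 - 180 = 0  ✓
  Dividing out (λ - 9): p(λ) = (λ - 9)(λ² - 10λ + 20).
Step 3 — remaining eigenvalues from the quadratic λ² - 10λ + 20 = 0:
  Δ = 10² - 4·20 = 100 - 80 = 20,  λ = (10 ± √20)/2 = (10 ± 4.4721)/2 ≈ 7.2361 or 2.7639.
  Sorted: λ_1 = 9,  λ_2 = 7.2361,  λ_3 = 2.7639  (check: sum = 19 = tr ✓).

Step 4 — unit eigenvector for λ_1 = 9: v spans the null space of (Sigma - λ_1 I), whose rows are
  r_1 = (-1, 1, 2),  r_2 = (1, -2, -1),  r_3 = (2, -1, -5).
  v is orthogonal to every row, so take v ∝ r_1 × r_2 = ((1)·(-1) - (2)·(-2), (2)·(1) - (-1)·(-1), (-1)·(-2) - (1)·(1)) = (3, 1, 1).
  Let u = (3, 1, 1).
  ||u|| = √((3)² + (1)² + (1)²) = √(11) ≈ 3.3166,  v_1 = u/||u|| ≈ (0.9045, 0.3015, 0.3015) (||v_1|| = 1).

λ_1 = 9,  λ_2 = 7.2361,  λ_3 = 2.7639;  v_1 ≈ (0.9045, 0.3015, 0.3015)


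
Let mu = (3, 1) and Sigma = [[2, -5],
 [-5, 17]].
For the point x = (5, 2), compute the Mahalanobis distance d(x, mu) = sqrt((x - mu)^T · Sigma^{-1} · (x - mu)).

Step 1 — centre the observation: (x - mu) = (2, 1).

Step 2 — invert Sigma. det(Sigma) = 2·17 - (-5)² = 9.
  Sigma^{-1} = (1/det) · [[d, -b], [-b, a]] = [[1.8889, 0.5556],
 [0.5556, 0.2222]].

Step 3 — form the quadratic (x - mu)^T · Sigma^{-1} · (x - mu):
  Sigma^{-1} · (x - mu) = (4.3333, 1.3333).
  (x - mu)^T · [Sigma^{-1} · (x - mu)] = (2)·(4.3333) + (1)·(1.3333) = 10.

Step 4 — take square root: d = √(10) ≈ 3.1623.

d(x, mu) = √(10) ≈ 3.1623
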